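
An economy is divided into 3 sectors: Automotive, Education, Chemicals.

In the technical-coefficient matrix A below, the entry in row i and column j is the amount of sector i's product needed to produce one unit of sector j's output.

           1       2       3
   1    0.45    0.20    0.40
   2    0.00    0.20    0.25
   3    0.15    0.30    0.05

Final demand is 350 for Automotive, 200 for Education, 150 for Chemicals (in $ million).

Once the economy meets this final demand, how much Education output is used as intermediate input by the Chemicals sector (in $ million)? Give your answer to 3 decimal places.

I − A =
  [   0.55    -0.20    -0.40]
  [   0.00     0.80    -0.25]
  [  -0.15    -0.30     0.95]
Cofactors of I−A, C_ij = (−1)^(i+j)·(minor ij) (rows/columns in the sector order above):
  C_11 = (0.80)(0.95) − (-0.25)(-0.30) = 0.6850
  C_12 = −[(0.00)(0.95) − (-0.25)(-0.15)] = 0.0375
  C_13 = (0.00)(-0.30) − (0.80)(-0.15) = 0.1200
  C_21 = −[(-0.20)(0.95) − (-0.40)(-0.30)] = 0.3100
  C_22 = (0.55)(0.95) − (-0.40)(-0.15) = 0.4625
  C_23 = −[(0.55)(-0.30) − (-0.20)(-0.15)] = 0.1950
  C_31 = (-0.20)(-0.25) − (-0.40)(0.80) = 0.3700
  C_32 = −[(0.55)(-0.25) − (-0.40)(0.00)] = 0.1375
  C_33 = (0.55)(0.80) − (-0.20)(0.00) = 0.4400
det(I−A) = Σ_j (I−A)_1j·C_1j = (0.55)(0.6850) + (-0.20)(0.0375) + (-0.40)(0.1200) = 0.32125
adj(I−A) = Cᵀ =
  [ 0.6850   0.3100   0.3700]
  [ 0.0375   0.4625   0.1375]
  [ 0.1200   0.1950   0.4400]
(I − A)⁻¹ = adj(I−A) / det(I−A) ≈
  [   2.1323     0.9650     1.1518]
  [   0.1167     1.4397     0.4280]
  [   0.3735     0.6070     1.3696]
First solve x = (I − A)⁻¹ d = adj(I−A)·d / det(I−A); in particular x_3 = (0.1200·350 + 0.1950·200 + 0.4400·150) / 0.32125 = 147.00 / 0.32125 ≈ 457.58755.
Intermediate flow from 2 to 3: z_23 = a_23 · x_3 = 0.25 × 147.00 / 0.32125 = 36.75 / 0.32125 ≈ 114.397.

z_23 = 114.397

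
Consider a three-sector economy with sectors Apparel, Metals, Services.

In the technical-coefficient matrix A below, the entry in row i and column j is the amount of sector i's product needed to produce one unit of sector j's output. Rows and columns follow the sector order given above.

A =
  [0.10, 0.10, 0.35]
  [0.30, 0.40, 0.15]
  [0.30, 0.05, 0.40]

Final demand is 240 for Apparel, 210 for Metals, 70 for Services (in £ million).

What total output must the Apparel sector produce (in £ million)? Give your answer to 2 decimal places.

I − A =
  [   0.90    -0.10    -0.35]
  [  -0.30     0.60    -0.15]
  [  -0.30    -0.05     0.60]
Cofactors of I−A, C_ij = (−1)^(i+j)·(minor ij) (rows/columns in the sector order above):
  C_11 = (0.60)(0.60) − (-0.15)(-0.05) = 0.3525
  C_12 = −[(-0.30)(0.60) − (-0.15)(-0.30)] = 0.2250
  C_13 = (-0.30)(-0.05) − (0.60)(-0.30) = 0.1950
  C_21 = −[(-0.10)(0.60) − (-0.35)(-0.05)] = 0.0775
  C_22 = (0.90)(0.60) − (-0.35)(-0.30) = 0.4350
  C_23 = −[(0.90)(-0.05) − (-0.10)(-0.30)] = 0.0750
  C_31 = (-0.10)(-0.15) − (-0.35)(0.60) = 0.2250
  C_32 = −[(0.90)(-0.15) − (-0.35)(-0.30)] = 0.2400
  C_33 = (0.90)(0.60) − (-0.10)(-0.30) = 0.5100
det(I−A) = Σ_j (I−A)_1j·C_1j = (0.90)(0.3525) + (-0.10)(0.2250) + (-0.35)(0.1950) = 0.2265
adj(I−A) = Cᵀ =
  [ 0.3525   0.0775   0.2250]
  [ 0.2250   0.4350   0.2400]
  [ 0.1950   0.0750   0.5100]
(I − A)⁻¹ = adj(I−A) / det(I−A) ≈
  [   1.5563     0.3422     0.9934]
  [   0.9934     1.9205     1.0596]
  [   0.8609     0.3311     2.2517]
x = (I − A)⁻¹ d = adj(I−A)·d / det(I−A), with det(I−A) = 0.2265:
  x_1 = (0.3525·240 + 0.0775·210 + 0.2250·70) / 0.2265 = 116.625 / 0.2265 ≈ 514.90
  x_2 = (0.2250·240 + 0.4350·210 + 0.2400·70) / 0.2265 = 162.15 / 0.2265 ≈ 715.89
  x_3 = (0.1950·240 + 0.0750·210 + 0.5100·70) / 0.2265 = 98.25 / 0.2265 ≈ 433.77

x_1 = 514.90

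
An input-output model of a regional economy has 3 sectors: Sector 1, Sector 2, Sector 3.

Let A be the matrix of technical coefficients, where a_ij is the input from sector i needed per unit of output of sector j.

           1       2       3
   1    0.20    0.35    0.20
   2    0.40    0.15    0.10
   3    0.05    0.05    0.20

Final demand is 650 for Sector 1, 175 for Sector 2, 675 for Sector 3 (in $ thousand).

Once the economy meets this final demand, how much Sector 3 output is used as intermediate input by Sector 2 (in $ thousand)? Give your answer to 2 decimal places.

I − A =
  [   0.80    -0.35    -0.20]
  [  -0.40     0.85    -0.10]
  [  -0.05    -0.05     0.80]
Cofactors of I−A, C_ij = (−1)^(i+j)·(minor ij) (rows/columns in the sector order above):
  C_11 = (0.85)(0.80) − (-0.10)(-0.05) = 0.6750
  C_12 = −[(-0.40)(0.80) − (-0.10)(-0.05)] = 0.3250
  C_13 = (-0.40)(-0.05) − (0.85)(-0.05) = 0.0625
  C_21 = −[(-0.35)(0.80) − (-0.20)(-0.05)] = 0.2900
  C_22 = (0.80)(0.80) − (-0.20)(-0.05) = 0.6300
  C_23 = −[(0.80)(-0.05) − (-0.35)(-0.05)] = 0.0575
  C_31 = (-0.35)(-0.10) − (-0.20)(0.85) = 0.2050
  C_32 = −[(0.80)(-0.10) − (-0.20)(-0.40)] = 0.1600
  C_33 = (0.80)(0.85) − (-0.35)(-0.40) = 0.5400
det(I−A) = Σ_j (I−A)_1j·C_1j = (0.80)(0.6750) + (-0.35)(0.3250) + (-0.20)(0.0625) = 0.41375
adj(I−A) = Cᵀ =
  [ 0.6750   0.2900   0.2050]
  [ 0.3250   0.6300   0.1600]
  [ 0.0625   0.0575   0.5400]
(I − A)⁻¹ = adj(I−A) / det(I−A) ≈
  [   1.6314     0.7009     0.4955]
  [   0.7855     1.5227     0.3867]
  [   0.1511     0.1390     1.3051]
First solve x = (I − A)⁻¹ d = adj(I−A)·d / det(I−A); in particular x_2 = (0.3250·650 + 0.6300·175 + 0.1600·675) / 0.41375 = 429.50 / 0.41375 ≈ 1038.0665.
Intermediate flow from 3 to 2: z_32 = a_32 · x_2 = 0.05 × 429.50 / 0.41375 = 21.475 / 0.41375 ≈ 51.90.

z_32 = 51.90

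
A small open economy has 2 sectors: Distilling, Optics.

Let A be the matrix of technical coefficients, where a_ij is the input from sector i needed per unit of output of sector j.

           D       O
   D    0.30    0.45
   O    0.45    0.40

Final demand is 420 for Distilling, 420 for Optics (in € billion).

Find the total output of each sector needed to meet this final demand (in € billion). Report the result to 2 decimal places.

x_D = 2027.59, x_O = 2220.69

I − A =
  [   0.70    -0.45]
  [  -0.45     0.60]
det(I−A) = (0.70)(0.60) − (-0.45)(-0.45) = 0.2175
adj(I−A) = [[0.60, 0.45], [0.45, 0.70]]
(I − A)⁻¹ = adj(I−A) / det(I−A) ≈
  [   2.7586     2.0690]
  [   2.0690     3.2184]
x = (I − A)⁻¹ d = adj(I−A)·d / det(I−A), with det(I−A) = 0.2175:
  x_D = (0.60·420 + 0.45·420) / 0.2175 = 441.00 / 0.2175 ≈ 2027.59
  x_O = (0.45·420 + 0.70·420) / 0.2175 = 483.00 / 0.2175 ≈ 2220.69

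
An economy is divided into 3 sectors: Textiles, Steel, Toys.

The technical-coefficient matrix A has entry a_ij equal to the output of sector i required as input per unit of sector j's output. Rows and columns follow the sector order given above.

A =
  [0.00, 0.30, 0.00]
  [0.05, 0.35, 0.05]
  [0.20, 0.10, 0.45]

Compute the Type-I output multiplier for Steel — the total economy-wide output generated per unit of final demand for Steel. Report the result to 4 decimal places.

m_2 = 2.5641

I − A =
  [   1.00    -0.30     0.00]
  [  -0.05     0.65    -0.05]
  [  -0.20    -0.10     0.55]
Cofactors of I−A, C_ij = (−1)^(i+j)·(minor ij) (rows/columns in the sector order above):
  C_11 = (0.65)(0.55) − (-0.05)(-0.10) = 0.3525
  C_12 = −[(-0.05)(0.55) − (-0.05)(-0.20)] = 0.0375
  C_13 = (-0.05)(-0.10) − (0.65)(-0.20) = 0.1350
  C_21 = −[(-0.30)(0.55) − (0.00)(-0.10)] = 0.1650
  C_22 = (1.00)(0.55) − (0.00)(-0.20) = 0.5500
  C_23 = −[(1.00)(-0.10) − (-0.30)(-0.20)] = 0.1600
  C_31 = (-0.30)(-0.05) − (0.00)(0.65) = 0.0150
  C_32 = −[(1.00)(-0.05) − (0.00)(-0.05)] = 0.0500
  C_33 = (1.00)(0.65) − (-0.30)(-0.05) = 0.6350
det(I−A) = Σ_j (I−A)_1j·C_1j = (1.00)(0.3525) + (-0.30)(0.0375) + (0.00)(0.1350) = 0.34125
adj(I−A) = Cᵀ =
  [ 0.3525   0.1650   0.0150]
  [ 0.0375   0.5500   0.0500]
  [ 0.1350   0.1600   0.6350]
(I − A)⁻¹ = adj(I−A) / det(I−A) ≈
  [   1.03297     0.48352     0.04396]
  [   0.10989     1.61172     0.14652]
  [   0.39560     0.46886     1.86081]
The output multiplier for sector j is the column-j sum of the Leontief inverse (I − A)⁻¹ = adj(I−A) / det(I−A).
Column 2 of adj(I−A): (0.1650, 0.5500, 0.1600); det(I−A) = 0.34125.
m_2 = (0.1650 + 0.5500 + 0.1600) / 0.34125 = 0.875 / 0.34125 ≈ 2.5641.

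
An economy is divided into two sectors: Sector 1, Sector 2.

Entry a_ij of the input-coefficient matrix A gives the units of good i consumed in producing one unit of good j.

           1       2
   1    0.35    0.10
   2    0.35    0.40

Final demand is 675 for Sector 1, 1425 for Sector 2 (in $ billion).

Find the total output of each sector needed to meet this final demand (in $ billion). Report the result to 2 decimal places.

I − A =
  [   0.65    -0.10]
  [  -0.35     0.60]
det(I−A) = (0.65)(0.60) − (-0.10)(-0.35) = 0.3550
adj(I−A) = [[0.60, 0.10], [0.35, 0.65]]
(I − A)⁻¹ = adj(I−A) / det(I−A) ≈
  [   1.6901     0.2817]
  [   0.9859     1.8310]
x = (I − A)⁻¹ d = adj(I−A)·d / det(I−A), with det(I−A) = 0.3550:
  x_1 = (0.60·675 + 0.10·1425) / 0.3550 = 547.50 / 0.3550 ≈ 1542.25
  x_2 = (0.35·675 + 0.65·1425) / 0.3550 = 1162.50 / 0.3550 ≈ 3274.65

x_1 = 1542.25, x_2 = 3274.65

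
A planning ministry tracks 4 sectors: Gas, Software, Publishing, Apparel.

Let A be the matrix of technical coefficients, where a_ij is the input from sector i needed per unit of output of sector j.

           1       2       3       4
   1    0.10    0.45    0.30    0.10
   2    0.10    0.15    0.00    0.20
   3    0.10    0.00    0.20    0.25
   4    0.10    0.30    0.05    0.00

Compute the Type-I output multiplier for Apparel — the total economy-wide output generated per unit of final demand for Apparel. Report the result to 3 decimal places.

I − A =
  [   0.90    -0.45    -0.30    -0.10]
  [  -0.10     0.85     0.00    -0.20]
  [  -0.10     0.00     0.80    -0.25]
  [  -0.10    -0.30    -0.05     1.00]
Compute the cofactors C_ij = (−1)^(i+j)·(3×3 minor ij) of I−A; the adjugate is their transpose:
adj(I−A) = Cᵀ =
  [ 0.621375   0.400875   0.245750   0.203750]
  [ 0.095750   0.662750   0.045500   0.153500]
  [ 0.107750   0.126750   0.645500   0.197500]
  [ 0.096250   0.245250   0.070500   0.550500]
det(I−A) = Σ_j (I−A)_1j·C_1j = (0.90)(0.621375) + (-0.45)(0.095750) + (-0.30)(0.107750) + (-0.10)(0.096250) = 0.4742
(I − A)⁻¹ = adj(I−A) / det(I−A) ≈
  [   1.3104     0.8454     0.5182     0.4297]
  [   0.2019     1.3976     0.0960     0.3237]
  [   0.2272     0.2673     1.3612     0.4165]
  [   0.2030     0.5172     0.1487     1.1609]
The output multiplier for sector j is the column-j sum of the Leontief inverse (I − A)⁻¹ = adj(I−A) / det(I−A).
Column 4 of adj(I−A): (0.203750, 0.153500, 0.197500, 0.550500); det(I−A) = 0.4742.
m_4 = (0.203750 + 0.153500 + 0.197500 + 0.550500) / 0.4742 = 1.10525 / 0.4742 ≈ 2.331.

m_4 = 2.331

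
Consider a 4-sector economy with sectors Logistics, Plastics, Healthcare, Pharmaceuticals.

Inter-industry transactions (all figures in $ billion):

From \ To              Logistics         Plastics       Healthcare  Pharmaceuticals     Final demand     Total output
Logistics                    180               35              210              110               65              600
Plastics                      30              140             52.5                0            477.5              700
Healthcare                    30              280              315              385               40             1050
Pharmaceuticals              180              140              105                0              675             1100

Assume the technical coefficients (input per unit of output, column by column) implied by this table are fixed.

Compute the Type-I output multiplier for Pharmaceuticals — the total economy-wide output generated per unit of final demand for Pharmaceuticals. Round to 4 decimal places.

m_4 = 2.2670

Technical coefficients a_ij = z_ij / X_j:
  a_11 = 180/600 = 0.30, a_21 = 30/600 = 0.05, a_31 = 30/600 = 0.05, a_41 = 180/600 = 0.30
  a_12 = 35/700 = 0.05, a_22 = 140/700 = 0.20, a_32 = 280/700 = 0.40, a_42 = 140/700 = 0.20
  a_13 = 210/1050 = 0.20, a_23 = 52.5/1050 = 0.05, a_33 = 315/1050 = 0.30, a_43 = 105/1050 = 0.10
  a_14 = 110/1100 = 0.10, a_24 = 0/1100 = 0.00, a_34 = 385/1100 = 0.35, a_44 = 0/1100 = 0.00
I − A =
  [   0.70    -0.05    -0.20    -0.10]
  [  -0.05     0.80    -0.05     0.00]
  [  -0.05    -0.40     0.70    -0.35]
  [  -0.30    -0.20    -0.10     1.00]
Compute the cofactors C_ij = (−1)^(i+j)·(3×3 minor ij) of I−A; the adjugate is their transpose:
adj(I−A) = Cᵀ =
  [ 0.508500   0.145250   0.171500   0.110875]
  [ 0.041000   0.413000   0.044000   0.019500]
  [ 0.147500   0.325750   0.532500   0.201125]
  [ 0.175500   0.158750   0.113500   0.364125]
det(I−A) = Σ_j (I−A)_1j·C_1j = (0.70)(0.508500) + (-0.05)(0.041000) + (-0.20)(0.147500) + (-0.10)(0.175500) = 0.30685
(I − A)⁻¹ = adj(I−A) / det(I−A) ≈
  [   1.65716     0.47336     0.55891     0.36133]
  [   0.13362     1.34593     0.14339     0.06355]
  [   0.48069     1.06159     1.73538     0.65545]
  [   0.57194     0.51735     0.36989     1.18665]
The output multiplier for sector j is the column-j sum of the Leontief inverse (I − A)⁻¹ = adj(I−A) / det(I−A).
Column 4 of adj(I−A): (0.110875, 0.019500, 0.201125, 0.364125); det(I−A) = 0.30685.
m_4 = (0.110875 + 0.019500 + 0.201125 + 0.364125) / 0.30685 = 0.695625 / 0.30685 ≈ 2.2670.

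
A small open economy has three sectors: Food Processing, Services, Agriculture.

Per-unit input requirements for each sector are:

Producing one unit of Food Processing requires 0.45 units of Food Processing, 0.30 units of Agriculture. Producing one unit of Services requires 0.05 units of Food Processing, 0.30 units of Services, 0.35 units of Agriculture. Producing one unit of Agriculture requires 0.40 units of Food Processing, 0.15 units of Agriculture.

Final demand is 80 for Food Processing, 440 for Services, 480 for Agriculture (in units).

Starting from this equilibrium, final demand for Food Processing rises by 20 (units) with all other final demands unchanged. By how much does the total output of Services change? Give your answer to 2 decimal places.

I − A =
  [   0.55    -0.05    -0.40]
  [   0.00     0.70     0.00]
  [  -0.30    -0.35     0.85]
Cofactors of I−A, C_ij = (−1)^(i+j)·(minor ij) (rows/columns in the sector order above):
  C_11 = (0.70)(0.85) − (0.00)(-0.35) = 0.5950
  C_12 = −[(0.00)(0.85) − (0.00)(-0.30)] = 0.0000
  C_13 = (0.00)(-0.35) − (0.70)(-0.30) = 0.2100
  C_21 = −[(-0.05)(0.85) − (-0.40)(-0.35)] = 0.1825
  C_22 = (0.55)(0.85) − (-0.40)(-0.30) = 0.3475
  C_23 = −[(0.55)(-0.35) − (-0.05)(-0.30)] = 0.2075
  C_31 = (-0.05)(0.00) − (-0.40)(0.70) = 0.2800
  C_32 = −[(0.55)(0.00) − (-0.40)(0.00)] = 0.0000
  C_33 = (0.55)(0.70) − (-0.05)(0.00) = 0.3850
det(I−A) = Σ_j (I−A)_1j·C_1j = (0.55)(0.5950) + (-0.05)(0.0000) + (-0.40)(0.2100) = 0.24325
adj(I−A) = Cᵀ =
  [ 0.5950   0.1825   0.2800]
  [ 0.0000   0.3475   0.0000]
  [ 0.2100   0.2075   0.3850]
(I − A)⁻¹ = adj(I−A) / det(I−A) ≈
  [   2.4460     0.7503     1.1511]
  [   0.0000     1.4286     0.0000]
  [   0.8633     0.8530     1.5827]
Δx = (I − A)⁻¹ Δd with Δd having +20 in the Food Processing component and 0 elsewhere.
So Δx_2 = L_21 · (+20), where L_21 = adj(I−A)_21 / det(I−A) = 0.0000 / 0.24325.
Δx_2 = 0.0000 × (+20) / 0.24325 = 0.00 / 0.24325 = 0.00.

Δx_2 = 0.00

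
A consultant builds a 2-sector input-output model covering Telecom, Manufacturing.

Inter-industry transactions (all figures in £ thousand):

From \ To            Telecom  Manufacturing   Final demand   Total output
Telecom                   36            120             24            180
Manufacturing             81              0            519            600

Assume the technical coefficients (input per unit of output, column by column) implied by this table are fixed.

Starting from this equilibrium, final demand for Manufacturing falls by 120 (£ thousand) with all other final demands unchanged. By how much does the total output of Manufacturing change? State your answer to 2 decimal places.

Technical coefficients a_ij = z_ij / X_j:
  a_TT = 36/180 = 0.20, a_MT = 81/180 = 0.45
  a_TM = 120/600 = 0.20, a_MM = 0/600 = 0.00
I − A =
  [   0.80    -0.20]
  [  -0.45     1.00]
det(I−A) = (0.80)(1.00) − (-0.20)(-0.45) = 0.7100
adj(I−A) = [[1.00, 0.20], [0.45, 0.80]]
(I − A)⁻¹ = adj(I−A) / det(I−A) ≈
  [   1.4085     0.2817]
  [   0.6338     1.1268]
Δx = (I − A)⁻¹ Δd with Δd having -120 in the Manufacturing component and 0 elsewhere.
So Δx_M = L_MM · (-120), where L_MM = adj(I−A)_MM / det(I−A) = 0.80 / 0.7100.
Δx_M = 0.80 × (-120) / 0.7100 = -96.00 / 0.7100 ≈ -135.21.

Δx_M = -135.21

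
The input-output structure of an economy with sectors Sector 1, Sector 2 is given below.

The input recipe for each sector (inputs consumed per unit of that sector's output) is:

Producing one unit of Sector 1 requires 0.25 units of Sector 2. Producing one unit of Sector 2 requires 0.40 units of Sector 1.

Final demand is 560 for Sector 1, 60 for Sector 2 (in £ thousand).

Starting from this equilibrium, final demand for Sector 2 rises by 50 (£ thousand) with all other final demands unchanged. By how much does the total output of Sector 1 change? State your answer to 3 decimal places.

I − A =
  [   1.00    -0.40]
  [  -0.25     1.00]
det(I−A) = (1.00)(1.00) − (-0.40)(-0.25) = 0.9000
adj(I−A) = [[1.00, 0.40], [0.25, 1.00]]
(I − A)⁻¹ = adj(I−A) / det(I−A) ≈
  [   1.1111     0.4444]
  [   0.2778     1.1111]
Δx = (I − A)⁻¹ Δd with Δd having +50 in the Sector 2 component and 0 elsewhere.
So Δx_1 = L_12 · (+50), where L_12 = adj(I−A)_12 / det(I−A) = 0.40 / 0.9000.
Δx_1 = 0.40 × (+50) / 0.9000 = 20.00 / 0.9000 ≈ 22.222.

Δx_1 = 22.222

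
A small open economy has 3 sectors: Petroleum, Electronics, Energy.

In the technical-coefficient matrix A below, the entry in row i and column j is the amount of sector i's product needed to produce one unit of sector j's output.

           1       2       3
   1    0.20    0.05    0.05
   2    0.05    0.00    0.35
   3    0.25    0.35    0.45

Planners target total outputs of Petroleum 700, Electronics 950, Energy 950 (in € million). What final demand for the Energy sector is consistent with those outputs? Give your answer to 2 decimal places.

I − A =
  [   0.80    -0.05    -0.05]
  [  -0.05     1.00    -0.35]
  [  -0.25    -0.35     0.55]
d = (I − A) x:
  d_1 = (+0.80)·700 + (-0.05)·950 + (-0.05)·950 = 465.00
  d_2 = (-0.05)·700 + (+1.00)·950 + (-0.35)·950 = 582.50
  d_3 = (-0.25)·700 + (-0.35)·950 + (+0.55)·950 = 15.00

d_3 = 15.00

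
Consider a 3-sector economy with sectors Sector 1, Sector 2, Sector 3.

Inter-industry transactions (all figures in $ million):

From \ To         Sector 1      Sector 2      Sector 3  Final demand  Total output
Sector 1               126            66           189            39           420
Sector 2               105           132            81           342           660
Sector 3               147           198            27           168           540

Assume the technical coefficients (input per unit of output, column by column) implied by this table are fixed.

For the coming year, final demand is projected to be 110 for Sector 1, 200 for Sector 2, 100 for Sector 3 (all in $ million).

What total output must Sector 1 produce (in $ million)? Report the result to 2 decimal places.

Technical coefficients a_ij = z_ij / X_j:
  a_11 = 126/420 = 0.30, a_21 = 105/420 = 0.25, a_31 = 147/420 = 0.35
  a_12 = 66/660 = 0.10, a_22 = 132/660 = 0.20, a_32 = 198/660 = 0.30
  a_13 = 189/540 = 0.35, a_23 = 81/540 = 0.15, a_33 = 27/540 = 0.05
I − A =
  [   0.70    -0.10    -0.35]
  [  -0.25     0.80    -0.15]
  [  -0.35    -0.30     0.95]
Cofactors of I−A, C_ij = (−1)^(i+j)·(minor ij) (rows/columns in the sector order above):
  C_11 = (0.80)(0.95) − (-0.15)(-0.30) = 0.7150
  C_12 = −[(-0.25)(0.95) − (-0.15)(-0.35)] = 0.2900
  C_13 = (-0.25)(-0.30) − (0.80)(-0.35) = 0.3550
  C_21 = −[(-0.10)(0.95) − (-0.35)(-0.30)] = 0.2000
  C_22 = (0.70)(0.95) − (-0.35)(-0.35) = 0.5425
  C_23 = −[(0.70)(-0.30) − (-0.10)(-0.35)] = 0.2450
  C_31 = (-0.10)(-0.15) − (-0.35)(0.80) = 0.2950
  C_32 = −[(0.70)(-0.15) − (-0.35)(-0.25)] = 0.1925
  C_33 = (0.70)(0.80) − (-0.10)(-0.25) = 0.5350
det(I−A) = Σ_j (I−A)_1j·C_1j = (0.70)(0.7150) + (-0.10)(0.2900) + (-0.35)(0.3550) = 0.34725
adj(I−A) = Cᵀ =
  [ 0.7150   0.2000   0.2950]
  [ 0.2900   0.5425   0.1925]
  [ 0.3550   0.2450   0.5350]
(I − A)⁻¹ = adj(I−A) / det(I−A) ≈
  [   2.0590     0.5760     0.8495]
  [   0.8351     1.5623     0.5544]
  [   1.0223     0.7055     1.5407]
x = (I − A)⁻¹ d = adj(I−A)·d / det(I−A), with det(I−A) = 0.34725:
  x_1 = (0.7150·110 + 0.2000·200 + 0.2950·100) / 0.34725 = 148.15 / 0.34725 ≈ 426.64
  x_2 = (0.2900·110 + 0.5425·200 + 0.1925·100) / 0.34725 = 159.65 / 0.34725 ≈ 459.76
  x_3 = (0.3550·110 + 0.2450·200 + 0.5350·100) / 0.34725 = 141.55 / 0.34725 ≈ 407.63

x_1 = 426.64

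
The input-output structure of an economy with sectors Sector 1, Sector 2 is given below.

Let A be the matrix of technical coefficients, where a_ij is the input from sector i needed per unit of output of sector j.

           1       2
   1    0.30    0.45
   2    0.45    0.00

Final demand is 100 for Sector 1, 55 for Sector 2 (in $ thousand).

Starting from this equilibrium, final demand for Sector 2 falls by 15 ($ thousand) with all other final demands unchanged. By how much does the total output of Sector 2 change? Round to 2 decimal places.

I − A =
  [   0.70    -0.45]
  [  -0.45     1.00]
det(I−A) = (0.70)(1.00) − (-0.45)(-0.45) = 0.4975
adj(I−A) = [[1.00, 0.45], [0.45, 0.70]]
(I − A)⁻¹ = adj(I−A) / det(I−A) ≈
  [   2.0101     0.9045]
  [   0.9045     1.4070]
Δx = (I − A)⁻¹ Δd with Δd having -15 in the Sector 2 component and 0 elsewhere.
So Δx_2 = L_22 · (-15), where L_22 = adj(I−A)_22 / det(I−A) = 0.70 / 0.4975.
Δx_2 = 0.70 × (-15) / 0.4975 = -10.50 / 0.4975 ≈ -21.11.

Δx_2 = -21.11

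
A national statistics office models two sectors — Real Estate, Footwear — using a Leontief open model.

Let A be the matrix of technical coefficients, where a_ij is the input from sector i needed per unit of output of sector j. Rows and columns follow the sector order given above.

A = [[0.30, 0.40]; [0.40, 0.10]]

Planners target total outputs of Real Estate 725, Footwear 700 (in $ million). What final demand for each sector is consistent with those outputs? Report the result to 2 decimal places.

I − A =
  [   0.70    -0.40]
  [  -0.40     0.90]
d = (I − A) x:
  d_1 = (+0.70)·725 + (-0.40)·700 = 227.50
  d_2 = (-0.40)·725 + (+0.90)·700 = 340.00

d_1 = 227.50, d_2 = 340.00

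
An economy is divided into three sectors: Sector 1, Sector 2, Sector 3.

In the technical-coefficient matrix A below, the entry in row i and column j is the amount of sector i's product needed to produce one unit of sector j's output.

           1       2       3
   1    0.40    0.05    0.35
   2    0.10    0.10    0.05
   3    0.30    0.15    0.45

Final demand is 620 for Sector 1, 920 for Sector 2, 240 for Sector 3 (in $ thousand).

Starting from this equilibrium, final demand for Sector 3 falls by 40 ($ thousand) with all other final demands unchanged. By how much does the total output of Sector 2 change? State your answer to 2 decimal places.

I − A =
  [   0.60    -0.05    -0.35]
  [  -0.10     0.90    -0.05]
  [  -0.30    -0.15     0.55]
Cofactors of I−A, C_ij = (−1)^(i+j)·(minor ij) (rows/columns in the sector order above):
  C_11 = (0.90)(0.55) − (-0.05)(-0.15) = 0.4875
  C_12 = −[(-0.10)(0.55) − (-0.05)(-0.30)] = 0.0700
  C_13 = (-0.10)(-0.15) − (0.90)(-0.30) = 0.2850
  C_21 = −[(-0.05)(0.55) − (-0.35)(-0.15)] = 0.0800
  C_22 = (0.60)(0.55) − (-0.35)(-0.30) = 0.2250
  C_23 = −[(0.60)(-0.15) − (-0.05)(-0.30)] = 0.1050
  C_31 = (-0.05)(-0.05) − (-0.35)(0.90) = 0.3175
  C_32 = −[(0.60)(-0.05) − (-0.35)(-0.10)] = 0.0650
  C_33 = (0.60)(0.90) − (-0.05)(-0.10) = 0.5350
det(I−A) = Σ_j (I−A)_1j·C_1j = (0.60)(0.4875) + (-0.05)(0.0700) + (-0.35)(0.2850) = 0.18925
adj(I−A) = Cᵀ =
  [ 0.4875   0.0800   0.3175]
  [ 0.0700   0.2250   0.0650]
  [ 0.2850   0.1050   0.5350]
(I − A)⁻¹ = adj(I−A) / det(I−A) ≈
  [   2.5760     0.4227     1.6777]
  [   0.3699     1.1889     0.3435]
  [   1.5059     0.5548     2.8269]
Δx = (I − A)⁻¹ Δd with Δd having -40 in the Sector 3 component and 0 elsewhere.
So Δx_2 = L_23 · (-40), where L_23 = adj(I−A)_23 / det(I−A) = 0.0650 / 0.18925.
Δx_2 = 0.0650 × (-40) / 0.18925 = -2.60 / 0.18925 ≈ -13.74.

Δx_2 = -13.74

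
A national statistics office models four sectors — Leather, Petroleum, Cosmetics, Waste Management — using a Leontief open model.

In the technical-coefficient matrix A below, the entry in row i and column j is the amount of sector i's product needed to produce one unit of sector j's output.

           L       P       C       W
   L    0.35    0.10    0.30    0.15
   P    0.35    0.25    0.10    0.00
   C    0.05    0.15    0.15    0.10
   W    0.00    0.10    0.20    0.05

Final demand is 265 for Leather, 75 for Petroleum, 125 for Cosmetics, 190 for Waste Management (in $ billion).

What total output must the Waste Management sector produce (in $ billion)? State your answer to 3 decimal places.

I − A =
  [   0.65    -0.10    -0.30    -0.15]
  [  -0.35     0.75    -0.10     0.00]
  [  -0.05    -0.15     0.85    -0.10]
  [   0.00    -0.10    -0.20     0.95]
Compute the cofactors C_ij = (−1)^(i+j)·(3×3 minor ij) of I−A; the adjugate is their transpose:
adj(I−A) = Cᵀ =
  [ 0.575375   0.141750   0.247250   0.116875]
  [ 0.280375   0.496125   0.172000   0.062375]
  [ 0.089000   0.104625   0.424625   0.058750]
  [ 0.048250   0.074250   0.107500   0.347375]
det(I−A) = Σ_j (I−A)_1j·C_1j = (0.65)(0.575375) + (-0.10)(0.280375) + (-0.30)(0.089000) + (-0.15)(0.048250) = 0.31201875
(I − A)⁻¹ = adj(I−A) / det(I−A) ≈
  [   1.8440     0.4543     0.7924     0.3746]
  [   0.8986     1.5900     0.5512     0.1999]
  [   0.2852     0.3353     1.3609     0.1883]
  [   0.1546     0.2380     0.3445     1.1133]
x = (I − A)⁻¹ d = adj(I−A)·d / det(I−A), with det(I−A) = 0.31201875:
  x_L = (0.575375·265 + 0.141750·75 + 0.247250·125 + 0.116875·190) / 0.31201875 = 216.218125 / 0.31201875 ≈ 692.965
  x_P = (0.280375·265 + 0.496125·75 + 0.172000·125 + 0.062375·190) / 0.31201875 = 144.86 / 0.31201875 ≈ 464.267
  x_C = (0.089000·265 + 0.104625·75 + 0.424625·125 + 0.058750·190) / 0.31201875 = 95.6725 / 0.31201875 ≈ 306.624
  x_W = (0.048250·265 + 0.074250·75 + 0.107500·125 + 0.347375·190) / 0.31201875 = 97.79375 / 0.31201875 ≈ 313.423

x_W = 313.423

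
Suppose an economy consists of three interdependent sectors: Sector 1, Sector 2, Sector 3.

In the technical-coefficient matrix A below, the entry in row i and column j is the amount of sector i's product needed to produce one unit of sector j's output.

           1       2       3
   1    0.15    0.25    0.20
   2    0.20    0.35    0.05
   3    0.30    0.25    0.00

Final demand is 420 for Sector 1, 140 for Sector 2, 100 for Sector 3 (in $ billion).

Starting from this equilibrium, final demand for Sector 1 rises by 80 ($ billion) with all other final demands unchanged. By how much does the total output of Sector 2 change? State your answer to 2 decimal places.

I − A =
  [   0.85    -0.25    -0.20]
  [  -0.20     0.65    -0.05]
  [  -0.30    -0.25     1.00]
Cofactors of I−A, C_ij = (−1)^(i+j)·(minor ij) (rows/columns in the sector order above):
  C_11 = (0.65)(1.00) − (-0.05)(-0.25) = 0.6375
  C_12 = −[(-0.20)(1.00) − (-0.05)(-0.30)] = 0.2150
  C_13 = (-0.20)(-0.25) − (0.65)(-0.30) = 0.2450
  C_21 = −[(-0.25)(1.00) − (-0.20)(-0.25)] = 0.3000
  C_22 = (0.85)(1.00) − (-0.20)(-0.30) = 0.7900
  C_23 = −[(0.85)(-0.25) − (-0.25)(-0.30)] = 0.2875
  C_31 = (-0.25)(-0.05) − (-0.20)(0.65) = 0.1425
  C_32 = −[(0.85)(-0.05) − (-0.20)(-0.20)] = 0.0825
  C_33 = (0.85)(0.65) − (-0.25)(-0.20) = 0.5025
det(I−A) = Σ_j (I−A)_1j·C_1j = (0.85)(0.6375) + (-0.25)(0.2150) + (-0.20)(0.2450) = 0.439125
adj(I−A) = Cᵀ =
  [ 0.6375   0.3000   0.1425]
  [ 0.2150   0.7900   0.0825]
  [ 0.2450   0.2875   0.5025]
(I − A)⁻¹ = adj(I−A) / det(I−A) ≈
  [   1.4518     0.6832     0.3245]
  [   0.4896     1.7990     0.1879]
  [   0.5579     0.6547     1.1443]
Δx = (I − A)⁻¹ Δd with Δd having +80 in the Sector 1 component and 0 elsewhere.
So Δx_2 = L_21 · (+80), where L_21 = adj(I−A)_21 / det(I−A) = 0.2150 / 0.439125.
Δx_2 = 0.2150 × (+80) / 0.439125 = 17.20 / 0.439125 ≈ 39.17.

Δx_2 = 39.17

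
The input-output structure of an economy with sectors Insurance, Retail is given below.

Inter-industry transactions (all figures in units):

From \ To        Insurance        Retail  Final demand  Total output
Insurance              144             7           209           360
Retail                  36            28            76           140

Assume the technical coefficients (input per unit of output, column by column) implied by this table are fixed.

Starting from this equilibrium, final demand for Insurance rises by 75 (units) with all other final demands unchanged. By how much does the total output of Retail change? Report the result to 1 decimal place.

Technical coefficients a_ij = z_ij / X_j:
  a_II = 144/360 = 0.40, a_RI = 36/360 = 0.10
  a_IR = 7/140 = 0.05, a_RR = 28/140 = 0.20
I − A =
  [   0.60    -0.05]
  [  -0.10     0.80]
det(I−A) = (0.60)(0.80) − (-0.05)(-0.10) = 0.4750
adj(I−A) = [[0.80, 0.05], [0.10, 0.60]]
(I − A)⁻¹ = adj(I−A) / det(I−A) ≈
  [   1.6842     0.1053]
  [   0.2105     1.2632]
Δx = (I − A)⁻¹ Δd with Δd having +75 in the Insurance component and 0 elsewhere.
So Δx_R = L_RI · (+75), where L_RI = adj(I−A)_RI / det(I−A) = 0.10 / 0.4750.
Δx_R = 0.10 × (+75) / 0.4750 = 7.50 / 0.4750 ≈ 15.8.

Δx_R = 15.8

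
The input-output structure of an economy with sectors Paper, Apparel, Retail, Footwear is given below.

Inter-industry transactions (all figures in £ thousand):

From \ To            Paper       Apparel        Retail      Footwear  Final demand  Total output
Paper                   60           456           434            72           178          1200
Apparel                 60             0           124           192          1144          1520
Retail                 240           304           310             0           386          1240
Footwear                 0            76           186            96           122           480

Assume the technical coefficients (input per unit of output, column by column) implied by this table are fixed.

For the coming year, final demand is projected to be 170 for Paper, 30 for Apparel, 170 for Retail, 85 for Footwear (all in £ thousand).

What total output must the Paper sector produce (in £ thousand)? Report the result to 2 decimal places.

Technical coefficients a_ij = z_ij / X_j:
  a_11 = 60/1200 = 0.05, a_21 = 60/1200 = 0.05, a_31 = 240/1200 = 0.20, a_41 = 0/1200 = 0.00
  a_12 = 456/1520 = 0.30, a_22 = 0/1520 = 0.00, a_32 = 304/1520 = 0.20, a_42 = 76/1520 = 0.05
  a_13 = 434/1240 = 0.35, a_23 = 124/1240 = 0.10, a_33 = 310/1240 = 0.25, a_43 = 186/1240 = 0.15
  a_14 = 72/480 = 0.15, a_24 = 192/480 = 0.40, a_34 = 0/480 = 0.00, a_44 = 96/480 = 0.20
I − A =
  [   0.95    -0.30    -0.35    -0.15]
  [  -0.05     1.00    -0.10    -0.40]
  [  -0.20    -0.20     0.75     0.00]
  [   0.00    -0.05    -0.15     0.80]
Compute the cofactors C_ij = (−1)^(i+j)·(3×3 minor ij) of I−A; the adjugate is their transpose:
adj(I−A) = Cᵀ =
  [ 0.557000   0.246125   0.338250   0.227500]
  [ 0.058000   0.509500   0.148125   0.265625]
  [ 0.164000   0.201500   0.728625   0.131500]
  [ 0.034375   0.069625   0.145875   0.602750]
det(I−A) = Σ_j (I−A)_1j·C_1j = (0.95)(0.557000) + (-0.30)(0.058000) + (-0.35)(0.164000) + (-0.15)(0.034375) = 0.44919375
(I − A)⁻¹ = adj(I−A) / det(I−A) ≈
  [   1.2400     0.5479     0.7530     0.5065]
  [   0.1291     1.1343     0.3298     0.5913]
  [   0.3651     0.4486     1.6221     0.2927]
  [   0.0765     0.1550     0.3247     1.3418]
x = (I − A)⁻¹ d = adj(I−A)·d / det(I−A), with det(I−A) = 0.44919375:
  x_1 = (0.557000·170 + 0.246125·30 + 0.338250·170 + 0.227500·85) / 0.44919375 = 178.91375 / 0.44919375 ≈ 398.30
  x_2 = (0.058000·170 + 0.509500·30 + 0.148125·170 + 0.265625·85) / 0.44919375 = 72.904375 / 0.44919375 ≈ 162.30
  x_3 = (0.164000·170 + 0.201500·30 + 0.728625·170 + 0.131500·85) / 0.44919375 = 168.96875 / 0.44919375 ≈ 376.16
  x_4 = (0.034375·170 + 0.069625·30 + 0.145875·170 + 0.602750·85) / 0.44919375 = 83.965 / 0.44919375 ≈ 186.92

x_1 = 398.30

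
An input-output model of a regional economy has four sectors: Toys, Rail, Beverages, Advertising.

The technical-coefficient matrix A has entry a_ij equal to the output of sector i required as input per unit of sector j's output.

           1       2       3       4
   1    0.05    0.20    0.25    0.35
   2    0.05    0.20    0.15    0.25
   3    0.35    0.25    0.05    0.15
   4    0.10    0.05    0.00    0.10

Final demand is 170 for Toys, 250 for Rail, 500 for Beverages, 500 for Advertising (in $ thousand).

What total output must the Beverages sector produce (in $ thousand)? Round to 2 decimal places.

I − A =
  [   0.95    -0.20    -0.25    -0.35]
  [  -0.05     0.80    -0.15    -0.25]
  [  -0.35    -0.25     0.95    -0.15]
  [  -0.10    -0.05     0.00     0.90]
Compute the cofactors C_ij = (−1)^(i+j)·(3×3 minor ij) of I−A; the adjugate is their transpose:
adj(I−A) = Cᵀ =
  [ 0.63725   0.24575   0.20650   0.35050]
  [ 0.11600   0.69650   0.14050   0.26200]
  [ 0.27750   0.28425   0.62925   0.29175]
  [ 0.07725   0.06600   0.03075   0.59325]
det(I−A) = Σ_j (I−A)_1j·C_1j = (0.95)(0.63725) + (-0.20)(0.11600) + (-0.25)(0.27750) + (-0.35)(0.07725) = 0.485775
(I − A)⁻¹ = adj(I−A) / det(I−A) ≈
  [   1.3118     0.5059     0.4251     0.7215]
  [   0.2388     1.4338     0.2892     0.5393]
  [   0.5713     0.5851     1.2954     0.6006]
  [   0.1590     0.1359     0.0633     1.2212]
x = (I − A)⁻¹ d = adj(I−A)·d / det(I−A), with det(I−A) = 0.485775:
  x_1 = (0.63725·170 + 0.24575·250 + 0.20650·500 + 0.35050·500) / 0.485775 = 448.27 / 0.485775 ≈ 922.79
  x_2 = (0.11600·170 + 0.69650·250 + 0.14050·500 + 0.26200·500) / 0.485775 = 395.095 / 0.485775 ≈ 813.33
  x_3 = (0.27750·170 + 0.28425·250 + 0.62925·500 + 0.29175·500) / 0.485775 = 578.7375 / 0.485775 ≈ 1191.37
  x_4 = (0.07725·170 + 0.06600·250 + 0.03075·500 + 0.59325·500) / 0.485775 = 341.6325 / 0.485775 ≈ 703.27

x_3 = 1191.37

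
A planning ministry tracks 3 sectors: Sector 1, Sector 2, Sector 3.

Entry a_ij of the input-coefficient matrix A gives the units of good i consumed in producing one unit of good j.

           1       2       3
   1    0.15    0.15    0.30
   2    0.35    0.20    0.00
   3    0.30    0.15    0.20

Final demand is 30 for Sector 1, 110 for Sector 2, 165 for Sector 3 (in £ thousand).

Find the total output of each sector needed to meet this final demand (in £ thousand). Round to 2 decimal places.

x_1 = 185.76, x_2 = 218.77, x_3 = 316.93

I − A =
  [   0.85    -0.15    -0.30]
  [  -0.35     0.80     0.00]
  [  -0.30    -0.15     0.80]
Cofactors of I−A, C_ij = (−1)^(i+j)·(minor ij) (rows/columns in the sector order above):
  C_11 = (0.80)(0.80) − (0.00)(-0.15) = 0.6400
  C_12 = −[(-0.35)(0.80) − (0.00)(-0.30)] = 0.2800
  C_13 = (-0.35)(-0.15) − (0.80)(-0.30) = 0.2925
  C_21 = −[(-0.15)(0.80) − (-0.30)(-0.15)] = 0.1650
  C_22 = (0.85)(0.80) − (-0.30)(-0.30) = 0.5900
  C_23 = −[(0.85)(-0.15) − (-0.15)(-0.30)] = 0.1725
  C_31 = (-0.15)(0.00) − (-0.30)(0.80) = 0.2400
  C_32 = −[(0.85)(0.00) − (-0.30)(-0.35)] = 0.1050
  C_33 = (0.85)(0.80) − (-0.15)(-0.35) = 0.6275
det(I−A) = Σ_j (I−A)_1j·C_1j = (0.85)(0.6400) + (-0.15)(0.2800) + (-0.30)(0.2925) = 0.41425
adj(I−A) = Cᵀ =
  [ 0.6400   0.1650   0.2400]
  [ 0.2800   0.5900   0.1050]
  [ 0.2925   0.1725   0.6275]
(I − A)⁻¹ = adj(I−A) / det(I−A) ≈
  [   1.5450     0.3983     0.5794]
  [   0.6759     1.4243     0.2535]
  [   0.7061     0.4164     1.5148]
x = (I − A)⁻¹ d = adj(I−A)·d / det(I−A), with det(I−A) = 0.41425:
  x_1 = (0.6400·30 + 0.1650·110 + 0.2400·165) / 0.41425 = 76.95 / 0.41425 ≈ 185.76
  x_2 = (0.2800·30 + 0.5900·110 + 0.1050·165) / 0.41425 = 90.625 / 0.41425 ≈ 218.77
  x_3 = (0.2925·30 + 0.1725·110 + 0.6275·165) / 0.41425 = 131.2875 / 0.41425 ≈ 316.93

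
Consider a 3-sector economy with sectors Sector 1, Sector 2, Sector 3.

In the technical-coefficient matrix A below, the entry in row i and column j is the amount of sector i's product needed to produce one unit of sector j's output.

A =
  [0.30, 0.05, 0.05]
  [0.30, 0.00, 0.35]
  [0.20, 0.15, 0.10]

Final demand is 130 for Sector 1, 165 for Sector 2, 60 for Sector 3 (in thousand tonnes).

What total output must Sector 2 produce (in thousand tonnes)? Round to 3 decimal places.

x_2 = 287.411

I − A =
  [   0.70    -0.05    -0.05]
  [  -0.30     1.00    -0.35]
  [  -0.20    -0.15     0.90]
Cofactors of I−A, C_ij = (−1)^(i+j)·(minor ij) (rows/columns in the sector order above):
  C_11 = (1.00)(0.90) − (-0.35)(-0.15) = 0.8475
  C_12 = −[(-0.30)(0.90) − (-0.35)(-0.20)] = 0.3400
  C_13 = (-0.30)(-0.15) − (1.00)(-0.20) = 0.2450
  C_21 = −[(-0.05)(0.90) − (-0.05)(-0.15)] = 0.0525
  C_22 = (0.70)(0.90) − (-0.05)(-0.20) = 0.6200
  C_23 = −[(0.70)(-0.15) − (-0.05)(-0.20)] = 0.1150
  C_31 = (-0.05)(-0.35) − (-0.05)(1.00) = 0.0675
  C_32 = −[(0.70)(-0.35) − (-0.05)(-0.30)] = 0.2600
  C_33 = (0.70)(1.00) − (-0.05)(-0.30) = 0.6850
det(I−A) = Σ_j (I−A)_1j·C_1j = (0.70)(0.8475) + (-0.05)(0.3400) + (-0.05)(0.2450) = 0.5640
adj(I−A) = Cᵀ =
  [ 0.8475   0.0525   0.0675]
  [ 0.3400   0.6200   0.2600]
  [ 0.2450   0.1150   0.6850]
(I − A)⁻¹ = adj(I−A) / det(I−A) ≈
  [   1.5027     0.0931     0.1197]
  [   0.6028     1.0993     0.4610]
  [   0.4344     0.2039     1.2145]
x = (I − A)⁻¹ d = adj(I−A)·d / det(I−A), with det(I−A) = 0.5640:
  x_1 = (0.8475·130 + 0.0525·165 + 0.0675·60) / 0.5640 = 122.8875 / 0.5640 ≈ 217.886
  x_2 = (0.3400·130 + 0.6200·165 + 0.2600·60) / 0.5640 = 162.10 / 0.5640 ≈ 287.411
  x_3 = (0.2450·130 + 0.1150·165 + 0.6850·60) / 0.5640 = 91.925 / 0.5640 ≈ 162.988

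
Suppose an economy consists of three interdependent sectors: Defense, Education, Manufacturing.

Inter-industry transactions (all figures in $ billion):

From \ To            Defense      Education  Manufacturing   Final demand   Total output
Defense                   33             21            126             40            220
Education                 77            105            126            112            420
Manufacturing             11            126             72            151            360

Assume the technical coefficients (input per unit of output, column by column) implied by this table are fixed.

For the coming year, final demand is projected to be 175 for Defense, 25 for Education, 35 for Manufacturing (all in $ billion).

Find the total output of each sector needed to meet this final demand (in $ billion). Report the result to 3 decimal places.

Technical coefficients a_ij = z_ij / X_j:
  a_DD = 33/220 = 0.15, a_ED = 77/220 = 0.35, a_MD = 11/220 = 0.05
  a_DE = 21/420 = 0.05, a_EE = 105/420 = 0.25, a_ME = 126/420 = 0.30
  a_DM = 126/360 = 0.35, a_EM = 126/360 = 0.35, a_MM = 72/360 = 0.20
I − A =
  [   0.85    -0.05    -0.35]
  [  -0.35     0.75    -0.35]
  [  -0.05    -0.30     0.80]
Cofactors of I−A, C_ij = (−1)^(i+j)·(minor ij) (rows/columns in the sector order above):
  C_11 = (0.75)(0.80) − (-0.35)(-0.30) = 0.4950
  C_12 = −[(-0.35)(0.80) − (-0.35)(-0.05)] = 0.2975
  C_13 = (-0.35)(-0.30) − (0.75)(-0.05) = 0.1425
  C_21 = −[(-0.05)(0.80) − (-0.35)(-0.30)] = 0.1450
  C_22 = (0.85)(0.80) − (-0.35)(-0.05) = 0.6625
  C_23 = −[(0.85)(-0.30) − (-0.05)(-0.05)] = 0.2575
  C_31 = (-0.05)(-0.35) − (-0.35)(0.75) = 0.2800
  C_32 = −[(0.85)(-0.35) − (-0.35)(-0.35)] = 0.4200
  C_33 = (0.85)(0.75) − (-0.05)(-0.35) = 0.6200
det(I−A) = Σ_j (I−A)_1j·C_1j = (0.85)(0.4950) + (-0.05)(0.2975) + (-0.35)(0.1425) = 0.3560
adj(I−A) = Cᵀ =
  [ 0.4950   0.1450   0.2800]
  [ 0.2975   0.6625   0.4200]
  [ 0.1425   0.2575   0.6200]
(I − A)⁻¹ = adj(I−A) / det(I−A) ≈
  [   1.3904     0.4073     0.7865]
  [   0.8357     1.8610     1.1798]
  [   0.4003     0.7233     1.7416]
x = (I − A)⁻¹ d = adj(I−A)·d / det(I−A), with det(I−A) = 0.3560:
  x_D = (0.4950·175 + 0.1450·25 + 0.2800·35) / 0.3560 = 100.05 / 0.3560 ≈ 281.039
  x_E = (0.2975·175 + 0.6625·25 + 0.4200·35) / 0.3560 = 83.325 / 0.3560 ≈ 234.059
  x_M = (0.1425·175 + 0.2575·25 + 0.6200·35) / 0.3560 = 53.075 / 0.3560 ≈ 149.087

x_D = 281.039, x_E = 234.059, x_M = 149.087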